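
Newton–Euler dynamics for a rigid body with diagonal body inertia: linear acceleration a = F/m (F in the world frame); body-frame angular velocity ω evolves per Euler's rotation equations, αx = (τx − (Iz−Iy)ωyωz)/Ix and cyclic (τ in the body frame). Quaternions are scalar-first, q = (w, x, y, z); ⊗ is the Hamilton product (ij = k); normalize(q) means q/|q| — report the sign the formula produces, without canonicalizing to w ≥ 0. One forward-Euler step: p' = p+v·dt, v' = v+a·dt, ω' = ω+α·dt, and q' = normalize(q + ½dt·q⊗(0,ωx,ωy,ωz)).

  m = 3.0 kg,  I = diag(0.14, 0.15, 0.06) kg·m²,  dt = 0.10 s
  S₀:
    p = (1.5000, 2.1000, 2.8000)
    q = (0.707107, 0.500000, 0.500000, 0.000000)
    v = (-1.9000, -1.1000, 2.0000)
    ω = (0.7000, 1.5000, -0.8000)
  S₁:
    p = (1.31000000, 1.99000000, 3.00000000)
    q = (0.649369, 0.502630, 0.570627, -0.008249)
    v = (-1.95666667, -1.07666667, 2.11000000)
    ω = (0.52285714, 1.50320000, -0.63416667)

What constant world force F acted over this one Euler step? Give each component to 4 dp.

F = (-1.7000, 0.7000, 3.3000)

velocity change Δv = (-0.05666667, 0.02333333, 0.11000000)
F = m·Δv/dt = (-1.7000, 0.7000, 3.3000)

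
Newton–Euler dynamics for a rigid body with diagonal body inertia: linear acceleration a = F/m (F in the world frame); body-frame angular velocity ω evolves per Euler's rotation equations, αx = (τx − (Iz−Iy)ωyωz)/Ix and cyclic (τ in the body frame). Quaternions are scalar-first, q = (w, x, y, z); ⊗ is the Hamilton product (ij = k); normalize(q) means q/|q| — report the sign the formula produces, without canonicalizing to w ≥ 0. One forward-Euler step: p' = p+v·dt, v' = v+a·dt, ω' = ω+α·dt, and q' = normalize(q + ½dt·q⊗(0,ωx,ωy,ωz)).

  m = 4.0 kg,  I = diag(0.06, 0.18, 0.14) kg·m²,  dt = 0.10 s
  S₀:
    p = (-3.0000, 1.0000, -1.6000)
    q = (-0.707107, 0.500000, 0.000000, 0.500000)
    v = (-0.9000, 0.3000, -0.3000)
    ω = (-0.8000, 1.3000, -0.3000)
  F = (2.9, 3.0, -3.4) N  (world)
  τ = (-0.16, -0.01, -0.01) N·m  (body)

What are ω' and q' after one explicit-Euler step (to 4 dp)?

(τ − ω×Iω)/I = (-2.9267, 0.0511, 0.8200)
ω' = ω + α·dt = (-1.0927, 1.3051, -0.2180)
q⊗(0,ω) = (0.5500000, -0.0843144, -1.1692391, 0.8621321)
updated quaternion q' = (-0.6776, 0.4943, -0.0583, 0.5415)

ω' = (-1.0927, 1.3051, -0.2180)
q' = (-0.6776, 0.4943, -0.0583, 0.5415)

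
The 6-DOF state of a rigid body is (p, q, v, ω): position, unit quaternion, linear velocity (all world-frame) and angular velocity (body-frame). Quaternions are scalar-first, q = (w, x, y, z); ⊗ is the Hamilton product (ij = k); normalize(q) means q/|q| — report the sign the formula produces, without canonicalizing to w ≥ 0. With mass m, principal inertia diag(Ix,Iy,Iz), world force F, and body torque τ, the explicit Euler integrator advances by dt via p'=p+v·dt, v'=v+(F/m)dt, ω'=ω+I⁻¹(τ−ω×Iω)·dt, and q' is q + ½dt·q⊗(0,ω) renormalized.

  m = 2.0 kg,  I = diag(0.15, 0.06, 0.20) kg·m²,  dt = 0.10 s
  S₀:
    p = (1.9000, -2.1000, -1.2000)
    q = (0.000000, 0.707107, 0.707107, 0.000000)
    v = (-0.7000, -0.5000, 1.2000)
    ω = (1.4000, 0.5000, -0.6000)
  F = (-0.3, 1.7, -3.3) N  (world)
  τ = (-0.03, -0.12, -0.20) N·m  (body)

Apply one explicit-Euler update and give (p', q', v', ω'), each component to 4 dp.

p' = (1.8300, -2.1500, -1.0800)
q' = (-0.0670, 0.6837, 0.7260, -0.0317)
v' = (-0.7150, -0.4150, 1.0350)
ω' = (1.4080, 0.2300, -0.6685)

p' = p + v·dt = (1.8300, -2.1500, -1.0800)
v + (F/m)dt = (-0.7150, -0.4150, 1.0350)
(τ − ω×Iω)/I = (0.0800, -2.7000, -0.6850)
ω + α·dt = (1.4080, 0.2300, -0.6685)
2q̇ = q⊗(0,ω) = (-1.3435033, -0.4242642, 0.4242642, -0.6363963)
updated quaternion q' = (-0.0670, 0.6837, 0.7260, -0.0317)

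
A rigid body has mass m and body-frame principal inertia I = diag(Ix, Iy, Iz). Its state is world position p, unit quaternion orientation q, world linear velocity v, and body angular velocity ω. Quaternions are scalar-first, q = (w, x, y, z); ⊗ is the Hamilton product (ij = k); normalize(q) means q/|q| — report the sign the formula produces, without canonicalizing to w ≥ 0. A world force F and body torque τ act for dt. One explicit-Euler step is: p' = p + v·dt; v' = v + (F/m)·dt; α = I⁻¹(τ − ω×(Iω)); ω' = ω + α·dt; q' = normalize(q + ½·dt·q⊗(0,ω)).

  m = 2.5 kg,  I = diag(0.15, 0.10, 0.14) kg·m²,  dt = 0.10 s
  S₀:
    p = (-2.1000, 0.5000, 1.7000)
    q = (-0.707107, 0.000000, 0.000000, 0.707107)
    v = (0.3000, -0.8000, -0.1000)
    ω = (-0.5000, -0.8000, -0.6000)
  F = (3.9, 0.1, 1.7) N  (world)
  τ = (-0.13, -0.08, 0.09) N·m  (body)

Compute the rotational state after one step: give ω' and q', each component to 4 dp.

precession coupling ω×(Iω) = (0.0192, 0.0030, -0.0200)
(τ − ω×Iω)/I = (-0.9947, -0.8300, 0.7857)
ω + α·dt = (-0.5995, -0.8830, -0.5214)
2q̇ = q⊗(0,ω) = (0.4242642, 0.9192391, 0.2121321, 0.4242642)
q + ½dt·q⊗(0,ω), renormalized = (-0.6848, 0.0459, 0.0106, 0.7272)

ω' = (-0.5995, -0.8830, -0.5214)
q' = (-0.6848, 0.0459, 0.0106, 0.7272)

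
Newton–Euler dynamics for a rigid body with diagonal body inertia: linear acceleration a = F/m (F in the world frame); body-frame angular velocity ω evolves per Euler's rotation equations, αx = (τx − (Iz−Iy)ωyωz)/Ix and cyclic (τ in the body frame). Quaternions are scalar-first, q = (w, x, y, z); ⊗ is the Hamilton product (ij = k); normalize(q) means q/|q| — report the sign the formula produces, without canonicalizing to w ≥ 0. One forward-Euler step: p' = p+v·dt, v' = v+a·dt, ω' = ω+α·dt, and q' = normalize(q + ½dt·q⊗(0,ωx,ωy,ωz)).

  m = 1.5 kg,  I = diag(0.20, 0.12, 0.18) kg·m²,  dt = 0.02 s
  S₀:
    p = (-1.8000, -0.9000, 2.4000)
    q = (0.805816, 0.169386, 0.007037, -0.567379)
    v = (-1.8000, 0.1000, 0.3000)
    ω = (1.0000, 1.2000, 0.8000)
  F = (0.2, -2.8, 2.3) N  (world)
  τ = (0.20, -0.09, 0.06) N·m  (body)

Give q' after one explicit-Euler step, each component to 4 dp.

q' = (0.8085, 0.1843, 0.0097, -0.5589)

q⊗(0,ω) = (0.2760728, 1.4923004, 0.2640914, 0.8408790)
q + ½dt·q⊗(0,ω), renormalized = (0.8085, 0.1843, 0.0097, -0.5589)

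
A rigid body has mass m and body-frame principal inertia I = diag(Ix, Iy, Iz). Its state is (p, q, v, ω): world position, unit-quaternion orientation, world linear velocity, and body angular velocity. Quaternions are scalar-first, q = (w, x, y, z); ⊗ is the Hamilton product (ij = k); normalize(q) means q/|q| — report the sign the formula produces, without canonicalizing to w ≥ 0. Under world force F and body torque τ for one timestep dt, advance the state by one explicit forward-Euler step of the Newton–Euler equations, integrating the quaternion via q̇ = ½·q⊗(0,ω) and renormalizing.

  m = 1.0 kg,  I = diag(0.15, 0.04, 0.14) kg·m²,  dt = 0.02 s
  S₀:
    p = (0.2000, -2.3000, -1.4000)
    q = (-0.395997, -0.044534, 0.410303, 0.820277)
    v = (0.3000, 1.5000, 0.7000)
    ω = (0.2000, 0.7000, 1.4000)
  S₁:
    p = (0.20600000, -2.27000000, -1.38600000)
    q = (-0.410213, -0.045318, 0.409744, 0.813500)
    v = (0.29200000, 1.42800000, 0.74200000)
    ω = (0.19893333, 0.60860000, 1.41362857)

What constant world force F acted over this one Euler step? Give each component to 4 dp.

F = (-0.4000, -3.6000, 2.1000)

v₁ − v₀ = (-0.00800000, -0.07200000, 0.04200000)
m·(v₁−v₀)/dt = (-0.4000, -3.6000, 2.1000)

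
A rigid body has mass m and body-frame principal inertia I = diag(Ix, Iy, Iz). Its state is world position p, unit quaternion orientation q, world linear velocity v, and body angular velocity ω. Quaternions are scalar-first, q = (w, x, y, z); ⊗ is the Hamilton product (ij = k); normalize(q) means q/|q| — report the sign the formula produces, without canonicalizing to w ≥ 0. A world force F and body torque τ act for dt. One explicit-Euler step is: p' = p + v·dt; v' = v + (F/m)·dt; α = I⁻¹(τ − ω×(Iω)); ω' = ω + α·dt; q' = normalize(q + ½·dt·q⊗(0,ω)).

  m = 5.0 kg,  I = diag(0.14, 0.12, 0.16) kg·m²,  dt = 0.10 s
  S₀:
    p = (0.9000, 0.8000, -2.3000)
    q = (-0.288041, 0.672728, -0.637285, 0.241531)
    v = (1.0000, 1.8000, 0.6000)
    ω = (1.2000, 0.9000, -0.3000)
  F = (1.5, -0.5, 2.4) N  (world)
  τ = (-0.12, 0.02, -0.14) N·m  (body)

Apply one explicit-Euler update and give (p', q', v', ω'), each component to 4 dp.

p' = (1.0000, 0.9800, -2.2400)
q' = (-0.2952, 0.6522, -0.6238, 0.3134)
v' = (1.0300, 1.7900, 0.6480)
ω' = (1.1220, 0.9107, -0.3740)

new position p' = (1.0000, 0.9800, -2.2400)
v + (F/m)dt = (1.0300, 1.7900, 0.6480)
α = I⁻¹(τ − ω×Iω) = (-0.7800, 0.1067, -0.7400)
ω' = ω + α·dt = (1.1220, 0.9107, -0.3740)
Hamilton product q⊗(0,ω) = (-0.1612578, -0.3718416, 0.2324187, 1.4566095)
q' = normalize(q + ½dt·q⊗(0,ω)) = (-0.2952, 0.6522, -0.6238, 0.3134)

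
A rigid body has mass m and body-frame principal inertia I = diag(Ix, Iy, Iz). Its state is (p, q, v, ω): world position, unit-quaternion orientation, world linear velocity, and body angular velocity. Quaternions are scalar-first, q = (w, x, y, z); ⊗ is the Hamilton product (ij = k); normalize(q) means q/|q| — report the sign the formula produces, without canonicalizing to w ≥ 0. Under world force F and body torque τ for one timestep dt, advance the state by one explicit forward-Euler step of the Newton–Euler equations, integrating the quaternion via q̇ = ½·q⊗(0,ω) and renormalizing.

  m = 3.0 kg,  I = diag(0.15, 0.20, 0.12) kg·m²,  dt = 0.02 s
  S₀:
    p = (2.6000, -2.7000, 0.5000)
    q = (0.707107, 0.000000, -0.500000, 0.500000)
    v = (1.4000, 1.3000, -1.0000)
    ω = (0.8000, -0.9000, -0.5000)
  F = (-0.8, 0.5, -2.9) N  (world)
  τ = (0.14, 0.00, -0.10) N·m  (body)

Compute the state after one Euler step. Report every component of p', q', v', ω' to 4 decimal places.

p' = (2.6280, -2.6740, 0.4800)
q' = (0.7050, 0.0127, -0.5023, 0.5004)
v' = (1.3947, 1.3033, -1.0193)
ω' = (0.8235, -0.8988, -0.5107)

linear accel F/m = (-0.2667, 0.1667, -0.9667)
p + v·dt = (2.6280, -2.6740, 0.4800)
new velocity v' = (1.3947, 1.3033, -1.0193)
ω×(Iω) gyroscopic = (-0.0360, -0.0120, -0.0360)
(τ − ω×Iω)/I = (1.1733, 0.0600, -0.5333)
ω' = ω + α·dt = (0.8235, -0.8988, -0.5107)
2q̇ = q⊗(0,ω) = (-0.2000000, 1.2656856, -0.2363963, 0.0464465)
q + ½dt·q⊗(0,ω), renormalized = (0.7050, 0.0127, -0.5023, 0.5004)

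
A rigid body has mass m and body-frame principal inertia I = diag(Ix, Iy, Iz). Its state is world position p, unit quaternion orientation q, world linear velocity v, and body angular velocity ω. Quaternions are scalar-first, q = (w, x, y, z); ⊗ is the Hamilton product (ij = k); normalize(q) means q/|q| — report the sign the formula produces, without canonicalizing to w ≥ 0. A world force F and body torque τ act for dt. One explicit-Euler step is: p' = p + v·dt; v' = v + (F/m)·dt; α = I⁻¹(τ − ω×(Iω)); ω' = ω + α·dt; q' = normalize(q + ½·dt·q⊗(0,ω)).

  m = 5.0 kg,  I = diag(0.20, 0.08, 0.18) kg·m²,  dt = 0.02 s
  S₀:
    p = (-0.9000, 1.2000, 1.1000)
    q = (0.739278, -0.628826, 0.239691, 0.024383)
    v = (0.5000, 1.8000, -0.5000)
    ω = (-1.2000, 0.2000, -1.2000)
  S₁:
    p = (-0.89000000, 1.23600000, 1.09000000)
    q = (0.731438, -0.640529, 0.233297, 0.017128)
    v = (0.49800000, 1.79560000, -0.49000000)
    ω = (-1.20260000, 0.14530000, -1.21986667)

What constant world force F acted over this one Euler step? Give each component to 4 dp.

Δv = v₁−v₀ = (-0.00200000, -0.00440000, 0.01000000)
applied force F = (-0.5000, -1.1000, 2.5000)

F = (-0.5000, -1.1000, 2.5000)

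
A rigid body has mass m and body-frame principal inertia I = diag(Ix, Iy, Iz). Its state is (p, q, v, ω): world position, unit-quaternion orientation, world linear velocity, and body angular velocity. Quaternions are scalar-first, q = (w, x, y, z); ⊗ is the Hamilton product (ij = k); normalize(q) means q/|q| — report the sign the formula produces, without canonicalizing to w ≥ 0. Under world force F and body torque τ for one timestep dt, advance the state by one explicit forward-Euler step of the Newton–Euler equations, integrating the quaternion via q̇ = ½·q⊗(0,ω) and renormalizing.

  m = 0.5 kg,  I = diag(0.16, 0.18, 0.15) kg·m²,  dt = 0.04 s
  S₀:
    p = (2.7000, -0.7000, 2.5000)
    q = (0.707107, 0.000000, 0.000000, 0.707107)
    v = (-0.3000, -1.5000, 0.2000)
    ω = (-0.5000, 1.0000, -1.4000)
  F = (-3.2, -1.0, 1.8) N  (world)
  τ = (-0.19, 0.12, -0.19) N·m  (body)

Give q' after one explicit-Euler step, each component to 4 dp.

q' = (0.7264, -0.0212, 0.0071, 0.6869)

q⊗(0,ω) = (0.9899498, -1.0606605, 0.3535535, -0.9899498)
q' = normalize(q + ½dt·q⊗(0,ω)) = (0.7264, -0.0212, 0.0071, 0.6869)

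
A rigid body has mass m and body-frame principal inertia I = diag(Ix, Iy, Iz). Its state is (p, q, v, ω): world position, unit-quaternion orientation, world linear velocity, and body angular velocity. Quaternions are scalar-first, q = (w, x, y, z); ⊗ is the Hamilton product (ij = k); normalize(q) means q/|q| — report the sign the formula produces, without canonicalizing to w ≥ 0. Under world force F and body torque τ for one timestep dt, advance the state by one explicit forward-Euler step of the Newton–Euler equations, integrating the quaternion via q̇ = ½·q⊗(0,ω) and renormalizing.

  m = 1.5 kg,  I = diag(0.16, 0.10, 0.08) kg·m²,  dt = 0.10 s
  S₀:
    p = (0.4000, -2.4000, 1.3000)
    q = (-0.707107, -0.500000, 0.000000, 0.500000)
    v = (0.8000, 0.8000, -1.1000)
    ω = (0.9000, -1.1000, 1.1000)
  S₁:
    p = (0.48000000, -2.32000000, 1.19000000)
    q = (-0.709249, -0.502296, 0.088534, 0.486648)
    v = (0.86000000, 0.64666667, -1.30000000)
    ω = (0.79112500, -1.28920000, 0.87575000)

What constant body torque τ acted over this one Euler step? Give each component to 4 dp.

ω₁ − ω₀ = (-0.10887500, -0.18920000, -0.22425000)
I·α + gyro = (-0.1500, -0.1100, -0.1200)

τ = (-0.1500, -0.1100, -0.1200)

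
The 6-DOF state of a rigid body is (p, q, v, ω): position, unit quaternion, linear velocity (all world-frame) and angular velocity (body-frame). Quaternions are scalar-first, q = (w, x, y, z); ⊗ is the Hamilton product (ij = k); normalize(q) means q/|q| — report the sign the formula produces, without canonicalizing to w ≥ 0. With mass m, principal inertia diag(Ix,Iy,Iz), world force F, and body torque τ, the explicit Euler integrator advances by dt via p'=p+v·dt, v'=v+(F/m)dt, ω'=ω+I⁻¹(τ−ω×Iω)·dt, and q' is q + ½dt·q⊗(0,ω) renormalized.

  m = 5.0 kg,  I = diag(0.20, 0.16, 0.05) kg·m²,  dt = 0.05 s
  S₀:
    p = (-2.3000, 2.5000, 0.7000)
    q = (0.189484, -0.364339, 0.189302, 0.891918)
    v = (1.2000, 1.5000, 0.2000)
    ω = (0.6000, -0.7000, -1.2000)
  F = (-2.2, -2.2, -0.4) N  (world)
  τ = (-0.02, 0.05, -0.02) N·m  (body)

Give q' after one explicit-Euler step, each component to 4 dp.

q' = (0.2249, -0.3513, 0.1883, 0.8891)

q⊗(0,ω) = (1.4214164, 0.5108706, -0.0346948, -0.0859247)
q' = normalize(q + ½dt·q⊗(0,ω)) = (0.2249, -0.3513, 0.1883, 0.8891)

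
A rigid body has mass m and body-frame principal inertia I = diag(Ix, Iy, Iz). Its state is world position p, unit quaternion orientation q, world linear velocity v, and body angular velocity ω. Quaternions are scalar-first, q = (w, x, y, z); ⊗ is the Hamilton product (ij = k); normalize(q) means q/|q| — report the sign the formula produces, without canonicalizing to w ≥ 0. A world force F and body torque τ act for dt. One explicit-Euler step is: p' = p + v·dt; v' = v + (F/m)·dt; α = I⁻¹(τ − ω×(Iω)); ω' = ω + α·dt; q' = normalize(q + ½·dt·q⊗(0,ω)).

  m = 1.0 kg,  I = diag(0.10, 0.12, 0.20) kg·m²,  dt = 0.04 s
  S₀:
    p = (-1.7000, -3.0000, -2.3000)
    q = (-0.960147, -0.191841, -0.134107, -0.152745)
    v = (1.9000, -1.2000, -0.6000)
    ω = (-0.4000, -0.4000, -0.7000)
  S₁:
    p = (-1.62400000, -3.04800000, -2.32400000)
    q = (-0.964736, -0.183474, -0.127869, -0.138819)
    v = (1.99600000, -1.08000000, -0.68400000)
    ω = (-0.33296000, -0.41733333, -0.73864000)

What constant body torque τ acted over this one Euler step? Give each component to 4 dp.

τ = (0.1900, -0.0800, -0.1900)

ω₁ − ω₀ = (0.06704000, -0.01733333, -0.03864000)
gyro term ω₀×Iω₀ = (0.0224, -0.0280, 0.0032)
applied torque τ = (0.1900, -0.0800, -0.1900)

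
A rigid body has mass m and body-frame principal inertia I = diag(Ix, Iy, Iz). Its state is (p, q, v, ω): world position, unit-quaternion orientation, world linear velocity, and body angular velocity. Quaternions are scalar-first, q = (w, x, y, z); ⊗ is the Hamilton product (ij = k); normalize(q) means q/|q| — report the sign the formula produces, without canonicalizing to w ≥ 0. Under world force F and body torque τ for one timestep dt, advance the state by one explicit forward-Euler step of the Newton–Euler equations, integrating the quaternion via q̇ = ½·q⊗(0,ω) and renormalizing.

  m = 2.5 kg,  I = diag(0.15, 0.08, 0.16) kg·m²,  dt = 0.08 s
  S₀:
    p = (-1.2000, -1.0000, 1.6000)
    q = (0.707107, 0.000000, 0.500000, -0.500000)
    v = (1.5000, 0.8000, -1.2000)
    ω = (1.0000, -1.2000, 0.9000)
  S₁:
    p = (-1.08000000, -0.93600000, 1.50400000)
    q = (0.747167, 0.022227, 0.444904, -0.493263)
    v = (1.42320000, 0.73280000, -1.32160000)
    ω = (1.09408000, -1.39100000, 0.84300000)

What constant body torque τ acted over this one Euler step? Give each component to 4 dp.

τ = (0.0900, -0.2000, -0.0300)

ω₁ − ω₀ = (0.09408000, -0.19100000, -0.05700000)
gyro term ω₀×Iω₀ = (-0.0864, -0.0090, 0.0840)
I·α + gyro = (0.0900, -0.2000, -0.0300)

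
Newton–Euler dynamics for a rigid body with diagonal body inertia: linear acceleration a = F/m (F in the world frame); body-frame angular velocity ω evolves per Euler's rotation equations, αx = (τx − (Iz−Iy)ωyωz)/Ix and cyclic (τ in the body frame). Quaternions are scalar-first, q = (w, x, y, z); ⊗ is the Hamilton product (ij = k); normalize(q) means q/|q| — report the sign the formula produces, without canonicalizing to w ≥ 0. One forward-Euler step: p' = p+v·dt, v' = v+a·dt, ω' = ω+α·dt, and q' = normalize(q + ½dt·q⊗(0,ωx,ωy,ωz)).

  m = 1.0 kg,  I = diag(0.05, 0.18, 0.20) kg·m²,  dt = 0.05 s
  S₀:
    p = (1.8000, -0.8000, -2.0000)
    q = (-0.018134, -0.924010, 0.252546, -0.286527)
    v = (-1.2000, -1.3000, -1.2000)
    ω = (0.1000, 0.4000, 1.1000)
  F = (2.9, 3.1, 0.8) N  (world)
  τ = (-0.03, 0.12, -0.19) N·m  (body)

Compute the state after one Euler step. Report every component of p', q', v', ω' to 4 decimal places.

p' = (1.7400, -0.8650, -2.0600)
q' = (-0.0105, -0.9139, 0.2769, -0.2968)
v' = (-1.0550, -1.1450, -1.1600)
ω' = (0.0612, 0.4379, 1.0512)

gyro term ω×Iω = (0.0088, -0.0165, 0.0052)
α = I⁻¹(τ − ω×Iω) = (-0.7760, 0.7583, -0.9760)
ω' = ω + α·dt = (0.0612, 0.4379, 1.0512)
2q̇ = q⊗(0,ω) = (0.3065623, 0.3905980, 0.9805047, -0.4148060)
updated quaternion q' = (-0.0105, -0.9139, 0.2769, -0.2968)
a = (2.9000, 3.1000, 0.8000)
p' = p + v·dt = (1.7400, -0.8650, -2.0600)
v + (F/m)dt = (-1.0550, -1.1450, -1.1600)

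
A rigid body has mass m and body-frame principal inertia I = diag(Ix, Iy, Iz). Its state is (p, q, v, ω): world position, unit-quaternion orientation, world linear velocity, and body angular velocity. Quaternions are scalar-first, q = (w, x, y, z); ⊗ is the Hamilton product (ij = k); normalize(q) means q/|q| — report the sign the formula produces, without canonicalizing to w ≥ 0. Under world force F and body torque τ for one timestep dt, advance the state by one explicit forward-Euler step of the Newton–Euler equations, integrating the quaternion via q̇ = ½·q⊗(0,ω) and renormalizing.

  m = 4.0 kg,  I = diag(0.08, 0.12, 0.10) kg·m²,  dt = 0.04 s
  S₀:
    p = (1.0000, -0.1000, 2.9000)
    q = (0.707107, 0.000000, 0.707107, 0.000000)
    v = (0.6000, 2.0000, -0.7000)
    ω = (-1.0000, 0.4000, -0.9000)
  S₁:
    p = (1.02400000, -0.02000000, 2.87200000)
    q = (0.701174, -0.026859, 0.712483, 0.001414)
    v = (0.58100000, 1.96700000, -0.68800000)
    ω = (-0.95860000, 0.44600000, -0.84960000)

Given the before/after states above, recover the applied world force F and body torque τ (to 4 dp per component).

F = (-1.9000, -3.3000, 1.2000)
τ = (0.0900, 0.1200, 0.1100)

ω₁ − ω₀ = (0.04140000, 0.04600000, 0.05040000)
I·α + gyro = (0.0900, 0.1200, 0.1100)
velocity change Δv = (-0.01900000, -0.03300000, 0.01200000)
applied force F = (-1.9000, -3.3000, 1.2000)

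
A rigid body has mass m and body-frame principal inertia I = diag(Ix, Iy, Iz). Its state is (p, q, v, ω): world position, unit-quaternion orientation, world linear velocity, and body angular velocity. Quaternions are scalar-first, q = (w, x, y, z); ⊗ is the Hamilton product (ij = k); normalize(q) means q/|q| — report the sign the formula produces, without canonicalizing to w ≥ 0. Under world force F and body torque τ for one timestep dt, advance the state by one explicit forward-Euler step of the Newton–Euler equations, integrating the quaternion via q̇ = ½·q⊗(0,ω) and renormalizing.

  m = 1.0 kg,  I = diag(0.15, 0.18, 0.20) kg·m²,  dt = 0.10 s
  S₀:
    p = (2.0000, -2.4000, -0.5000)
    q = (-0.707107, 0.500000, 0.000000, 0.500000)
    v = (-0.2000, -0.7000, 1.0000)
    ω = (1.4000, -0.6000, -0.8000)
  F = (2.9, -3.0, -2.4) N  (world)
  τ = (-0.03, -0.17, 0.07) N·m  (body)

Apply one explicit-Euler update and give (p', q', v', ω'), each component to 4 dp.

p' = (1.9800, -2.4700, -0.4000)
q' = (-0.7194, 0.4638, 0.0759, 0.5114)
v' = (0.0900, -1.0000, 0.7600)
ω' = (1.3736, -0.7256, -0.7524)

ω×(Iω) gyroscopic = (0.0096, 0.0560, -0.0252)
(τ − ω×Iω)/I = (-0.2640, -1.2556, 0.4760)
ω + α·dt = (1.3736, -0.7256, -0.7524)
Hamilton product q⊗(0,ω) = (-0.3000000, -0.6899498, 1.5242642, 0.2656856)
q' = normalize(q + ½dt·q⊗(0,ω)) = (-0.7194, 0.4638, 0.0759, 0.5114)
p' = p + v·dt = (1.9800, -2.4700, -0.4000)
new velocity v' = (0.0900, -1.0000, 0.7600)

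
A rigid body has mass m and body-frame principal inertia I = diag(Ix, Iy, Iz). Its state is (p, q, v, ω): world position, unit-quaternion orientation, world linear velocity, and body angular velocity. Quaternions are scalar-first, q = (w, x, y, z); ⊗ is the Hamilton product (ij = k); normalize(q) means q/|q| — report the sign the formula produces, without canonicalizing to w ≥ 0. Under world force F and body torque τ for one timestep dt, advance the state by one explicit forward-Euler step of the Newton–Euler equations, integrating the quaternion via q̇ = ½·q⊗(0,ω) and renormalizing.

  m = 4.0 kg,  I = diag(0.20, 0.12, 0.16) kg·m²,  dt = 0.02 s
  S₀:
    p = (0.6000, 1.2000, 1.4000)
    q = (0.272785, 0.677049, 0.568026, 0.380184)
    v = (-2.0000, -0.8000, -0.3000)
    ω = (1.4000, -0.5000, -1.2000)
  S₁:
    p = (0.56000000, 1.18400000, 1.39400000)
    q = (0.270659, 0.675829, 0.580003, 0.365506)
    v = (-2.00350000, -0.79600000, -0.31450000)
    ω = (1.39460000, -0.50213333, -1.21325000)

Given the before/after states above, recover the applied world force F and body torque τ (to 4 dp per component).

velocity change Δv = (-0.00350000, 0.00400000, -0.01450000)
m·(v₁−v₀)/dt = (-0.7000, 0.8000, -2.9000)
ω₁ − ω₀ = (-0.00540000, -0.00213333, -0.01325000)
τ = I·(Δω/dt) + ω₀×(Iω₀) = (-0.0300, -0.0800, -0.0500)

F = (-0.7000, 0.8000, -2.9000)
τ = (-0.0300, -0.0800, -0.0500)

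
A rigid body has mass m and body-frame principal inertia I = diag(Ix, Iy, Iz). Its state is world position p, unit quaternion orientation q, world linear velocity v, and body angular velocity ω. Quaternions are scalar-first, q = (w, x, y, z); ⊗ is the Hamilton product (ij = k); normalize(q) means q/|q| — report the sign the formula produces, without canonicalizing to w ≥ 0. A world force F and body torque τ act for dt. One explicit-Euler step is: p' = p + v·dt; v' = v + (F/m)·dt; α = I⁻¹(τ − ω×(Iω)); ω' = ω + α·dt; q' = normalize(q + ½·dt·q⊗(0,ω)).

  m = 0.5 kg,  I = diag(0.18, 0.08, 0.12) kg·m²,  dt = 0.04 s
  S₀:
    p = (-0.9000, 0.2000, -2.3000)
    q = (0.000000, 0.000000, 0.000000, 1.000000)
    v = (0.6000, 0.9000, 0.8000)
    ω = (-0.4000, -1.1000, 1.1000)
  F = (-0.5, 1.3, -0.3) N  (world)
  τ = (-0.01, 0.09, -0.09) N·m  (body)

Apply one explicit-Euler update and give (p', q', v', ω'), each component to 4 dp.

a = F/m = (-1.0000, 2.6000, -0.6000)
new position p' = (-0.8760, 0.2360, -2.2680)
v' = v + a·dt = (0.5600, 1.0040, 0.7760)
gyro term ω×Iω = (-0.0484, -0.0264, -0.0440)
angular accel α = (0.2133, 1.4550, -0.3833)
new body rate ω' = (-0.3915, -1.0418, 1.0847)
Hamilton product q⊗(0,ω) = (-1.1000000, 1.1000000, -0.4000000, 0.0000000)
updated quaternion q' = (-0.0220, 0.0220, -0.0080, 0.9995)

p' = (-0.8760, 0.2360, -2.2680)
q' = (-0.0220, 0.0220, -0.0080, 0.9995)
v' = (0.5600, 1.0040, 0.7760)
ω' = (-0.3915, -1.0418, 1.0847)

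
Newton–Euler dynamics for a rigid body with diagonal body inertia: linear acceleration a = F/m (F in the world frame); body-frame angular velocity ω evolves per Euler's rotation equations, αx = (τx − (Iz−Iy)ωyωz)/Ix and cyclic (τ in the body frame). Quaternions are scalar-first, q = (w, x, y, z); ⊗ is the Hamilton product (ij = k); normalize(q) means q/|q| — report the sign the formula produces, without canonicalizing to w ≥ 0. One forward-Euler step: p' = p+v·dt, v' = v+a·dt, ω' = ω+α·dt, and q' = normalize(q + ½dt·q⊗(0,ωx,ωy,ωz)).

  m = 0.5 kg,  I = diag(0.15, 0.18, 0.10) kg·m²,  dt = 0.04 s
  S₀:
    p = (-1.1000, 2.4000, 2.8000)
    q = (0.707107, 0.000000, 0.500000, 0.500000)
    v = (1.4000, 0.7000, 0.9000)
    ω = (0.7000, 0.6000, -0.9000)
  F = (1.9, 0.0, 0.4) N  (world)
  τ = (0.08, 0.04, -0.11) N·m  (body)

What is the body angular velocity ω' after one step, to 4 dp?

ω' = (0.7098, 0.6159, -0.9490)

(τ − ω×Iω)/I = (0.2453, 0.3972, -1.2260)
new body rate ω' = (0.7098, 0.6159, -0.9490)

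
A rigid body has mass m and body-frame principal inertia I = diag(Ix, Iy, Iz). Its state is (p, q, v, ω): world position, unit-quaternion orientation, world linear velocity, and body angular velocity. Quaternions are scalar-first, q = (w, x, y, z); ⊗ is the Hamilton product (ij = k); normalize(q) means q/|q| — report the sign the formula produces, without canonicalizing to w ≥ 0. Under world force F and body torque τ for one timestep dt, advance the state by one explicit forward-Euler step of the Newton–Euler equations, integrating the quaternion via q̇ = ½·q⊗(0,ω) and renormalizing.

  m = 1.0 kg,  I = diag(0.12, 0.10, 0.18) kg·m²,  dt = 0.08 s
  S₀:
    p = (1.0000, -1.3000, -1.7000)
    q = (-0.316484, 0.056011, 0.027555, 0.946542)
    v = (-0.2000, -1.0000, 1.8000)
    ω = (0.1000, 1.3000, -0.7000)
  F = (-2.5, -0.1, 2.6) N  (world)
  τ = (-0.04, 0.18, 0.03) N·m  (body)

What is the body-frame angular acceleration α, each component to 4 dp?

precession coupling ω×(Iω) = (-0.0728, 0.0042, -0.0026)
α = I⁻¹(τ − ω×Iω) = (0.2733, 1.7580, 0.1811)

α = (0.2733, 1.7580, 0.1811)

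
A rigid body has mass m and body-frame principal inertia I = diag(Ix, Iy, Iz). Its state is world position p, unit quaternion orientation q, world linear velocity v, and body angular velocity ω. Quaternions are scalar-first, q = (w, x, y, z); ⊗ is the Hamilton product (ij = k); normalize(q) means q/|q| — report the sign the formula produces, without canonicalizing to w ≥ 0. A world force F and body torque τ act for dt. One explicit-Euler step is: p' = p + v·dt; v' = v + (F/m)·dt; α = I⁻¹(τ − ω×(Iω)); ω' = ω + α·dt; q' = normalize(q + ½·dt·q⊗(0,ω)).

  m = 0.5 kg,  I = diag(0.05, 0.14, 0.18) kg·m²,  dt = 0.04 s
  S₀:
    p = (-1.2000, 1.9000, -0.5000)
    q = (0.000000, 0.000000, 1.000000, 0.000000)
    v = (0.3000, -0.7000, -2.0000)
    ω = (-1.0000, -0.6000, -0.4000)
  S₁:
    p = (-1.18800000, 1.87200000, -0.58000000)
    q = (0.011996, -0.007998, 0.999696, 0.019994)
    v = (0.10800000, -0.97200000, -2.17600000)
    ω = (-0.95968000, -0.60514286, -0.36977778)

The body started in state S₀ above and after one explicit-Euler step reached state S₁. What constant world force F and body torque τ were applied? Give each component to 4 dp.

Δω = ω₁−ω₀ = (0.04032000, -0.00514286, 0.03022222)
applied torque τ = (0.0600, -0.0700, 0.1900)
Δv = v₁−v₀ = (-0.19200000, -0.27200000, -0.17600000)
F = m·Δv/dt = (-2.4000, -3.4000, -2.2000)

F = (-2.4000, -3.4000, -2.2000)
τ = (0.0600, -0.0700, 0.1900)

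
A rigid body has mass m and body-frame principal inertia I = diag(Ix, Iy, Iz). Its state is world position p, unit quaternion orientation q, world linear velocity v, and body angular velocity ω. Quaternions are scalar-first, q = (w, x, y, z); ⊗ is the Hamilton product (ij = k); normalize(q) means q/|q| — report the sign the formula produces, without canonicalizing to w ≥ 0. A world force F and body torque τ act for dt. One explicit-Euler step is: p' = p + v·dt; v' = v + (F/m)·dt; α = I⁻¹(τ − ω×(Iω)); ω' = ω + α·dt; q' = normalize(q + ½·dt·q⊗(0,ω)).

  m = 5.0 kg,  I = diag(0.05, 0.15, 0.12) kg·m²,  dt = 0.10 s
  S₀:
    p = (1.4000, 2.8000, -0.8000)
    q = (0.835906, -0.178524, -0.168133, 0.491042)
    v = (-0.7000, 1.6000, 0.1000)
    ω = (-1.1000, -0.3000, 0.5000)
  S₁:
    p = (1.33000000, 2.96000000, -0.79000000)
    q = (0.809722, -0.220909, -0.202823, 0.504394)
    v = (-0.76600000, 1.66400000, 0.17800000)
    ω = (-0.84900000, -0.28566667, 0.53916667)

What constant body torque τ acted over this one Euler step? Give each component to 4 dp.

rate change Δω = (0.25100000, 0.01433333, 0.03916667)
applied torque τ = (0.1300, 0.0600, 0.0800)

τ = (0.1300, 0.0600, 0.0800)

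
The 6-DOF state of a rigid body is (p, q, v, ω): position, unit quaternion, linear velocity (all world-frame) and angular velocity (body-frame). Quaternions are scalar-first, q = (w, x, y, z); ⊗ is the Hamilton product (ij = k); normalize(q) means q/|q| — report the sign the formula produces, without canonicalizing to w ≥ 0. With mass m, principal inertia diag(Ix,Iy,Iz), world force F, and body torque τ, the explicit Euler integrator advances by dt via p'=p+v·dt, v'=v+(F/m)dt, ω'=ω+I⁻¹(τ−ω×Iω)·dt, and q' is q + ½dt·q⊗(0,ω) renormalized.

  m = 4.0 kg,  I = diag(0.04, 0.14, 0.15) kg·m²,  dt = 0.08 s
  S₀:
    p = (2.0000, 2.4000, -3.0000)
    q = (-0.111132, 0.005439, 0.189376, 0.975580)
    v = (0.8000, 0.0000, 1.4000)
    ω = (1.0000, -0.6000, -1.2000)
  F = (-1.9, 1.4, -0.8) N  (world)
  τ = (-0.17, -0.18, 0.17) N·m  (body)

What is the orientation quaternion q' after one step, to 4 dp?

q' = (-0.0598, 0.0153, 0.2308, 0.9710)

q⊗(0,ω) = (1.2788826, 0.2469648, 1.0487860, -0.0592810)
q' = normalize(q + ½dt·q⊗(0,ω)) = (-0.0598, 0.0153, 0.2308, 0.9710)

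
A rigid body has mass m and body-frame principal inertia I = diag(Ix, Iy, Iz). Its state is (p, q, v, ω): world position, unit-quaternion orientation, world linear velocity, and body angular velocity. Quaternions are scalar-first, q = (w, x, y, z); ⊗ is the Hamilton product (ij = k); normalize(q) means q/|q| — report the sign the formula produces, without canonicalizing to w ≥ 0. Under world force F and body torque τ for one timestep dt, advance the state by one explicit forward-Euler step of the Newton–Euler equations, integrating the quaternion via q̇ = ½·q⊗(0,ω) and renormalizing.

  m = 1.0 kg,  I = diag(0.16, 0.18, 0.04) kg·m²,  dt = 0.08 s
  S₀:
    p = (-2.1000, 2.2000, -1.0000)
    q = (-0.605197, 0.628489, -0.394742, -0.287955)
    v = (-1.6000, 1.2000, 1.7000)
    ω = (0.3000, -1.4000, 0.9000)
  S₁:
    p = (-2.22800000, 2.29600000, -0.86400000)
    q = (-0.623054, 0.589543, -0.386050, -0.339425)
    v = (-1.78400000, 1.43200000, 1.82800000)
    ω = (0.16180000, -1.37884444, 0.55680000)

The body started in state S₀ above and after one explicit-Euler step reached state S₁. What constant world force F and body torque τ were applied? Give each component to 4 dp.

F = (-2.3000, 2.9000, 1.6000)
τ = (-0.1000, 0.0800, -0.1800)

Δω = ω₁−ω₀ = (-0.13820000, 0.02115556, -0.34320000)
I·α + gyro = (-0.1000, 0.0800, -0.1800)
v₁ − v₀ = (-0.18400000, 0.23200000, 0.12800000)
F = m·Δv/dt = (-2.3000, 2.9000, 1.6000)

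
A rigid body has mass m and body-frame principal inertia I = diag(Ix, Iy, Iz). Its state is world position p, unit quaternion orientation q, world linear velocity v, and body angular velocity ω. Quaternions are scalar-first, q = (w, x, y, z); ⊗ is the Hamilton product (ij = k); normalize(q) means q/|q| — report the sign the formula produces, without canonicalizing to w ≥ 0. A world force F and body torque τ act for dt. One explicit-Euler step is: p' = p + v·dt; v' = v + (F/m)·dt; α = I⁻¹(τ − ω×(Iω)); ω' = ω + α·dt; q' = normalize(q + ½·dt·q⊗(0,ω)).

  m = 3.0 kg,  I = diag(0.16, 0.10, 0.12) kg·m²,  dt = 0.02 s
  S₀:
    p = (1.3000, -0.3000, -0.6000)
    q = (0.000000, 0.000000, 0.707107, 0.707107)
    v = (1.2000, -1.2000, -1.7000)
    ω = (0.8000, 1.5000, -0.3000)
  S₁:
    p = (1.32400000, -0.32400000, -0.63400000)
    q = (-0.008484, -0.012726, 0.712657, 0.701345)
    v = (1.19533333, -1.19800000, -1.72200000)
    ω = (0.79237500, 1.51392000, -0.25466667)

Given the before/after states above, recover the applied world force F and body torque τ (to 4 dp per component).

F = (-0.7000, 0.3000, -3.3000)
τ = (-0.0700, 0.0600, 0.2000)

Δω = ω₁−ω₀ = (-0.00762500, 0.01392000, 0.04533333)
I·α + gyro = (-0.0700, 0.0600, 0.2000)
velocity change Δv = (-0.00466667, 0.00200000, -0.02200000)
applied force F = (-0.7000, 0.3000, -3.3000)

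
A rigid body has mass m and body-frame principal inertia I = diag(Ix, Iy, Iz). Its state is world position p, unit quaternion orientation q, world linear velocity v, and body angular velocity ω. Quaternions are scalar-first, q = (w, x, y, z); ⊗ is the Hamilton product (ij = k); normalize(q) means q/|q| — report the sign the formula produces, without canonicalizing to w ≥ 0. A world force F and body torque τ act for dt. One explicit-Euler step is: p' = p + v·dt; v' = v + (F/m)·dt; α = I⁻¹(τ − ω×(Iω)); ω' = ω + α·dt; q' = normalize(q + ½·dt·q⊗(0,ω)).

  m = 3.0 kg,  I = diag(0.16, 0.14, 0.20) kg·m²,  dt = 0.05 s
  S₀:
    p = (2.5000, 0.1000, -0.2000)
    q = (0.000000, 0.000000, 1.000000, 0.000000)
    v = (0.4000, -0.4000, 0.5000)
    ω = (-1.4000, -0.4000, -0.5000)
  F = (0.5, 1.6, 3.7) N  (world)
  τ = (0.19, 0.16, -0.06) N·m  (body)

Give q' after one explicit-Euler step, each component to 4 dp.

q⊗(0,ω) = (0.4000000, -0.5000000, 0.0000000, 1.4000000)
updated quaternion q' = (0.0100, -0.0125, 0.9993, 0.0350)

q' = (0.0100, -0.0125, 0.9993, 0.0350)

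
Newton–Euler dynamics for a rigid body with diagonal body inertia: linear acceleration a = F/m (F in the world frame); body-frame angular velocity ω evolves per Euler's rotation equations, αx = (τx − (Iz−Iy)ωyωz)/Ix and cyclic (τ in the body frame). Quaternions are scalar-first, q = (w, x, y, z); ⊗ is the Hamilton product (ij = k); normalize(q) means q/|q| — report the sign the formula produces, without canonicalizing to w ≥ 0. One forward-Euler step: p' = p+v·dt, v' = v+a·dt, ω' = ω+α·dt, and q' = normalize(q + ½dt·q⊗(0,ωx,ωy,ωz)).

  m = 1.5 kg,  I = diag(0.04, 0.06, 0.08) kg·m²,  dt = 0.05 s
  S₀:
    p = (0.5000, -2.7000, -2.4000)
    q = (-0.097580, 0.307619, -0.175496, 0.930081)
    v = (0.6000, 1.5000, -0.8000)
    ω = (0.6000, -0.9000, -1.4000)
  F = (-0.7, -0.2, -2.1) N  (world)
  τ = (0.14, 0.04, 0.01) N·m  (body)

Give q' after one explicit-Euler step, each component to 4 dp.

Hamilton product q⊗(0,ω) = (0.9595956, 1.0242193, 1.0765372, -0.0349475)
q' = normalize(q + ½dt·q⊗(0,ω)) = (-0.0735, 0.3329, -0.1484, 0.9283)

q' = (-0.0735, 0.3329, -0.1484, 0.9283)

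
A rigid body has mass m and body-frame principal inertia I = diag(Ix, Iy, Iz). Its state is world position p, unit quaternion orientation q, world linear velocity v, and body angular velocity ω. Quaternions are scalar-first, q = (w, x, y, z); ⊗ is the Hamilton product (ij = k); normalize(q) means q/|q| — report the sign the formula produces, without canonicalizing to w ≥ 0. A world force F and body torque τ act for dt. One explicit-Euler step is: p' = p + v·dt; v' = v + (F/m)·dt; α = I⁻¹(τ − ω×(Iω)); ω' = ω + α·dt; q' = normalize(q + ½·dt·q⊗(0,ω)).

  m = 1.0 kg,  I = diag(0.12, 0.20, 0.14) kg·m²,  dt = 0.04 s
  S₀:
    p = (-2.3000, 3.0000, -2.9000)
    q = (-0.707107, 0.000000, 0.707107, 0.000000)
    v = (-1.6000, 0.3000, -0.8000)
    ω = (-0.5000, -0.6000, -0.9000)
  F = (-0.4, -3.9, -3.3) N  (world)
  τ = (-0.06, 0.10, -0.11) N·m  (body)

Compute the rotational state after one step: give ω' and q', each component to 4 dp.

angular accel α = (-0.2300, 0.5450, -0.9571)
new body rate ω' = (-0.5092, -0.5782, -0.9383)
2q̇ = q⊗(0,ω) = (0.4242642, -0.2828428, 0.4242642, 0.9899498)
updated quaternion q' = (-0.6984, -0.0057, 0.7154, 0.0198)

ω' = (-0.5092, -0.5782, -0.9383)
q' = (-0.6984, -0.0057, 0.7154, 0.0198)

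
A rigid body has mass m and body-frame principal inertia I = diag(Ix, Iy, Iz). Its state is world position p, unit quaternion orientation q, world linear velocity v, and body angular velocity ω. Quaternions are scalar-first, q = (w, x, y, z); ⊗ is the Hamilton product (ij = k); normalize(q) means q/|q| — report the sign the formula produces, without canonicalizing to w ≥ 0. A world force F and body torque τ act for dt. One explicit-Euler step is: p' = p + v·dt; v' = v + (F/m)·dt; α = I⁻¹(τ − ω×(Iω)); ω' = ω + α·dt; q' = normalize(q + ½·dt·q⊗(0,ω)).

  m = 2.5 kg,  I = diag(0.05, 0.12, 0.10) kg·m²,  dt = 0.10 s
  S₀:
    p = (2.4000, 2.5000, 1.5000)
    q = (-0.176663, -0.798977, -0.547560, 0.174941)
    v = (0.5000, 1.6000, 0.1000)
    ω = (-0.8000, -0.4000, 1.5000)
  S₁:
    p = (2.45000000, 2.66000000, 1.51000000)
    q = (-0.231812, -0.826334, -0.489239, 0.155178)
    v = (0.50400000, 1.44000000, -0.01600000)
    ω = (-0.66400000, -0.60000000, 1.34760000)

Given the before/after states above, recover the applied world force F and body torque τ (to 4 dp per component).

F = (0.1000, -4.0000, -2.9000)
τ = (0.0800, -0.1800, -0.1300)

rate change Δω = (0.13600000, -0.20000000, -0.15240000)
ω₀×(Iω₀) = (0.0120, 0.0600, 0.0224)
I·α + gyro = (0.0800, -0.1800, -0.1300)
velocity change Δv = (0.00400000, -0.16000000, -0.11600000)
m·(v₁−v₀)/dt = (0.1000, -4.0000, -2.9000)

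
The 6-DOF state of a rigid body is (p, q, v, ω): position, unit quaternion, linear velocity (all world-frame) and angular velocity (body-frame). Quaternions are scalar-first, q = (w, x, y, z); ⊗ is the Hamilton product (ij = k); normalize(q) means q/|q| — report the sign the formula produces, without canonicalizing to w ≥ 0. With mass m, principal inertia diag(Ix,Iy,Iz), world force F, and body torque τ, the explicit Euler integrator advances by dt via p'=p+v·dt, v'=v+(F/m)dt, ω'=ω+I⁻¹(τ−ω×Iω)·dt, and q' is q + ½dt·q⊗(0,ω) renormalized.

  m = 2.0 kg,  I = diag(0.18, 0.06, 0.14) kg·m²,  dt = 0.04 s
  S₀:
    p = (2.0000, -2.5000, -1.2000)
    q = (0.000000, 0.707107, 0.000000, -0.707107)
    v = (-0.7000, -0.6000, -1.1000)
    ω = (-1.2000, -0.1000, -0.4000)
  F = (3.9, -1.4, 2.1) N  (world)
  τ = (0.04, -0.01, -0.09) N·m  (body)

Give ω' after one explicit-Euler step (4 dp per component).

ω' = (-1.1918, -0.1195, -0.4216)

α = I⁻¹(τ − ω×Iω) = (0.2044, -0.4867, -0.5400)
ω' = ω + α·dt = (-1.1918, -0.1195, -0.4216)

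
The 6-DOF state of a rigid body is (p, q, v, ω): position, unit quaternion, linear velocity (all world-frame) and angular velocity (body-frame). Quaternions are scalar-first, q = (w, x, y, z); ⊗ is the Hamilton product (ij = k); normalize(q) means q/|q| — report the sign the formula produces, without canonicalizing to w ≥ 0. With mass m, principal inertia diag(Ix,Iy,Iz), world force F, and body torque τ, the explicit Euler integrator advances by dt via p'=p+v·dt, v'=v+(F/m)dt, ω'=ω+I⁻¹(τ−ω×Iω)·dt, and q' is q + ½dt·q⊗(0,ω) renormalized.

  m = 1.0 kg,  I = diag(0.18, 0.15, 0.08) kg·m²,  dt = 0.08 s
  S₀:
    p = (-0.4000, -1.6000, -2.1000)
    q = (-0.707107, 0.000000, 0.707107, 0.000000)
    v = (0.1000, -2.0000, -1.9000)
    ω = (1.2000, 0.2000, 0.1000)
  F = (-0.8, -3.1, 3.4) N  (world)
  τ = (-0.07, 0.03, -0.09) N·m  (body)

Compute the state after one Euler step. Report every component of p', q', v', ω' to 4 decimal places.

p' = p + v·dt = (-0.3920, -1.7600, -2.2520)
new velocity v' = (0.0360, -2.2480, -1.6280)
ω×(Iω) gyroscopic = (-0.0014, 0.0120, -0.0072)
(τ − ω×Iω)/I = (-0.3811, 0.1200, -1.0350)
ω + α·dt = (1.1695, 0.2096, 0.0172)
q⊗(0,ω) = (-0.1414214, -0.7778177, -0.1414214, -0.9192391)
updated quaternion q' = (-0.7119, -0.0311, 0.7006, -0.0367)

p' = (-0.3920, -1.7600, -2.2520)
q' = (-0.7119, -0.0311, 0.7006, -0.0367)
v' = (0.0360, -2.2480, -1.6280)
ω' = (1.1695, 0.2096, 0.0172)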